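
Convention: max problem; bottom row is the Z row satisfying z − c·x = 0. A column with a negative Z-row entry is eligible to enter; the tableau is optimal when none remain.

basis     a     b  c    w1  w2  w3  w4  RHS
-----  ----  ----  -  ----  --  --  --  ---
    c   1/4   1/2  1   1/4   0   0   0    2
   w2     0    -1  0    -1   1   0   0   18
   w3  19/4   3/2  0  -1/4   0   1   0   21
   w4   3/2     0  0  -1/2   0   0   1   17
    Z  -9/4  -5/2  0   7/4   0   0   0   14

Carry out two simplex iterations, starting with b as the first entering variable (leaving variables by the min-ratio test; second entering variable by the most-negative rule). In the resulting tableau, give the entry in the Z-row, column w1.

11/4

Ratio test on column b — row 1: 2/(1/2) = 4; row 2: entry -1 ≤ 0; row 3: 21/(3/2) = 14; row 4: entry 0 ≤ 0. Minimum is 4 at row 1 (c leaves); pivot element 1/2.
Divide row 1 by 1/2; eliminate column b from the other rows.
Second iteration: most negative Z-row entry is -1 in column a, so a enters.
Ratio test on column a — row 1: 4/(1/2) = 8; row 2: 22/(1/2) = 44; row 3: 15/4 = 15/4; row 4: 17/(3/2) = 34/3. Minimum is 15/4 at row 3 (w3 leaves); pivot element 4.
Divide row 3 by 4; eliminate column a from the other rows.
After both pivots, the entry at the Z-row, column w1 is 11/4.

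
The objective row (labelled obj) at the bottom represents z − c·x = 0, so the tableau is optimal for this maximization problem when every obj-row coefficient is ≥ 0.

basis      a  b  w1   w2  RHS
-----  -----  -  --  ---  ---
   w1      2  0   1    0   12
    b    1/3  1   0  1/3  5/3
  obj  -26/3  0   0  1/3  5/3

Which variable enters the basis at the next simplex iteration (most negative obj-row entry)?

a

Negative obj-row entries: a: -26/3.
The most negative is -26/3 in column a, so a enters.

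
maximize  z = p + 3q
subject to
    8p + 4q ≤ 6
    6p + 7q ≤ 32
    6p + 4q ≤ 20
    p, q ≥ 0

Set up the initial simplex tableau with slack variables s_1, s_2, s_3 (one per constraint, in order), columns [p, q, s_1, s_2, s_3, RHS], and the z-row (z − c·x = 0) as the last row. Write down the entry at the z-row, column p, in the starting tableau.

The z-row carries the negated objective coefficients: the p entry is -1.

-1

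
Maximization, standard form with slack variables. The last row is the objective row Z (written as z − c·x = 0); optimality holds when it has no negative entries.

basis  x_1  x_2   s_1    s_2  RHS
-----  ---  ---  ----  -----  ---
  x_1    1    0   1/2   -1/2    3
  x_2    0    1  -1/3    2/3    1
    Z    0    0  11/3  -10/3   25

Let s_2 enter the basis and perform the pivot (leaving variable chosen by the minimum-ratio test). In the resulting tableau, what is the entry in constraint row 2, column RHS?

3/2

Ratio test on column s_2 — row 1: entry -1/2 ≤ 0; row 2: 1/(2/3) = 3/2. Minimum is 3/2 at row 2 (x_2 leaves); pivot element 2/3.
Divide row 2 by 2/3; eliminate column s_2 from the other rows.
In the new row 2, the RHS entry is the old entry divided by the pivot: 1/(2/3) = 3/2.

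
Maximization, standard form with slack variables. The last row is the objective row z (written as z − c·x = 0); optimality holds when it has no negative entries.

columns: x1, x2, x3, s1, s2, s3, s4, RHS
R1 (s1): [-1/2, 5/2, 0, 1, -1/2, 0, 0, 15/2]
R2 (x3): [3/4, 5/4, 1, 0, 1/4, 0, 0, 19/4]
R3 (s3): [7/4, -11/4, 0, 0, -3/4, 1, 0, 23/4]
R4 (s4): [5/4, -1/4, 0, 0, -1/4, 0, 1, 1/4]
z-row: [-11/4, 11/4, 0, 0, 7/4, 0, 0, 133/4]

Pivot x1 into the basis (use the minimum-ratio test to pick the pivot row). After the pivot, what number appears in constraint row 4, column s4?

Ratio test on column x1 — row 1: entry -1/2 ≤ 0; row 2: (19/4)/(3/4) = 19/3; row 3: (23/4)/(7/4) = 23/7; row 4: (1/4)/(5/4) = 1/5. Minimum is 1/5 at row 4 (s4 leaves); pivot element 5/4.
Divide row 4 by 5/4; eliminate column x1 from the other rows.
In the new row 4, the s4 entry is the old entry divided by the pivot: 1/(5/4) = 4/5.

4/5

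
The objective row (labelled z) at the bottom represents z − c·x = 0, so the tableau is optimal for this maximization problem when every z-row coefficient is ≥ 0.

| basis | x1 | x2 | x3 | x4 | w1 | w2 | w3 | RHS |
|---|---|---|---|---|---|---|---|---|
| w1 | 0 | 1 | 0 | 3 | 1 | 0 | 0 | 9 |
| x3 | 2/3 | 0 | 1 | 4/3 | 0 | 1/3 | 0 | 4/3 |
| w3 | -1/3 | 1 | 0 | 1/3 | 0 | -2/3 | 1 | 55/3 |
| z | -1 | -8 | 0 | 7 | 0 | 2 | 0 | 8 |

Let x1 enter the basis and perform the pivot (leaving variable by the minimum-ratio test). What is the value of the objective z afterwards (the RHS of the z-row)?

10

Ratio test on column x1 — row 1: entry 0 ≤ 0; row 2: (4/3)/(2/3) = 2; row 3: entry -1/3 ≤ 0. Minimum is 2 at row 2 (x3 leaves); pivot element 2/3.
Pivot on row 2; the z-row RHS becomes 8 − (-1)·2 = 10.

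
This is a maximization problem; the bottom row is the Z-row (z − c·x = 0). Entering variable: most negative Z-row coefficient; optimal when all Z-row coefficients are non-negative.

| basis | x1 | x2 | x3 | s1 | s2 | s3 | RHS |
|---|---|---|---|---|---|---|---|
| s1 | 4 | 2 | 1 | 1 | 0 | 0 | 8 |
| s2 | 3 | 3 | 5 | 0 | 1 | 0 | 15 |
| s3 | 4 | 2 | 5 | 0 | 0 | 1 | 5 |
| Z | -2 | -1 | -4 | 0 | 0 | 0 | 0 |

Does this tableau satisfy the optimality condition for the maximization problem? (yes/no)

no

The Z-row has a negative entry -4 in column x3, so it is not optimal.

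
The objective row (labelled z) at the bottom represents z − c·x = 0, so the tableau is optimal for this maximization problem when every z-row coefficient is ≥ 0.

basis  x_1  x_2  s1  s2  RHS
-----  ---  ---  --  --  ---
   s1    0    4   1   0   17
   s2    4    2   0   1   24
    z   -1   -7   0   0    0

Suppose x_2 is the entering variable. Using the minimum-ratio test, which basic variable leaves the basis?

Column x_2 entries and ratios — s1: 17/4 = 17/4; s2: 24/2 = 12.
Smallest ratio is 17/4 in the row of s1, so s1 leaves.

s1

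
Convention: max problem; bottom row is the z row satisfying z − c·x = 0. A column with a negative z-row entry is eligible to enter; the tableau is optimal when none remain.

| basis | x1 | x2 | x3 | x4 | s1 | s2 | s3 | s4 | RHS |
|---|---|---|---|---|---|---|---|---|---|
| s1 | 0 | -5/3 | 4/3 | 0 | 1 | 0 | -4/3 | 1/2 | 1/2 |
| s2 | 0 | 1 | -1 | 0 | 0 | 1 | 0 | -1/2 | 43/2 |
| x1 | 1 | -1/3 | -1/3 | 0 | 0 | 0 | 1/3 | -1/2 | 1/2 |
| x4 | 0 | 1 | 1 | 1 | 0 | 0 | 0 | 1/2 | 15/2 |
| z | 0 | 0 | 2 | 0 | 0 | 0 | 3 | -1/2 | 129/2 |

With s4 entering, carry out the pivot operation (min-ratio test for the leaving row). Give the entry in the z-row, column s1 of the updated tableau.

Ratio test on column s4 — row 1: (1/2)/(1/2) = 1; row 2: entry -1/2 ≤ 0; row 3: entry -1/2 ≤ 0; row 4: (15/2)/(1/2) = 15. Minimum is 1 at row 1 (s1 leaves); pivot element 1/2.
Divide row 1 by 1/2; eliminate column s4 from the other rows.
z-row update in column s1: 0 − (-1/2)·2 = 1.

1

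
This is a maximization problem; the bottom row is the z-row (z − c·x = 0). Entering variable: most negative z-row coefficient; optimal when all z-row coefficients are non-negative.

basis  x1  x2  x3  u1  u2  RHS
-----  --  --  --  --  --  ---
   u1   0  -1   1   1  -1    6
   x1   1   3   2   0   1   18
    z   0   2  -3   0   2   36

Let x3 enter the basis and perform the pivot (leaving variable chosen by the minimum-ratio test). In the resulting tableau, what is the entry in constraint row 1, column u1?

1

Ratio test on column x3 — row 1: 6/1 = 6; row 2: 18/2 = 9. Minimum is 6 at row 1 (u1 leaves); pivot element 1.
Divide row 1 by 1; eliminate column x3 from the other rows.
In the new row 1, the u1 entry is the old entry divided by the pivot: 1/1 = 1.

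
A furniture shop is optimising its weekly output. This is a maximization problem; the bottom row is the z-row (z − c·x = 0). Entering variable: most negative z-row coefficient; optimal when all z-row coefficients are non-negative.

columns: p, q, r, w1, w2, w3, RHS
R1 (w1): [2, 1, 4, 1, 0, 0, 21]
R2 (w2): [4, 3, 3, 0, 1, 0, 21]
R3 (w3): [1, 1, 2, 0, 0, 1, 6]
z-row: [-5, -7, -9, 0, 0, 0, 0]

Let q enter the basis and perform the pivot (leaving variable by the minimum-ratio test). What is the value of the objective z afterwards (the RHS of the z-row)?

42

Ratio test on column q — row 1: 21/1 = 21; row 2: 21/3 = 7; row 3: 6/1 = 6. Minimum is 6 at row 3 (w3 leaves); pivot element 1.
Pivot on row 3; the z-row RHS becomes 0 − (-7)·6 = 42.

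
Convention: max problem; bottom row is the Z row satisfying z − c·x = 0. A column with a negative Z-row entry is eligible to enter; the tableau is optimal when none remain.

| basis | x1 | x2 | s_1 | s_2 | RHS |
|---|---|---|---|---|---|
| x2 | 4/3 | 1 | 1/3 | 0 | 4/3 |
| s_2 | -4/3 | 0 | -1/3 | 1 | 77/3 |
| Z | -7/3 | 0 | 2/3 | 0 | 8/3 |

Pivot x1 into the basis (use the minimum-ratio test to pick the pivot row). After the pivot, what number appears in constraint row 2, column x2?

1

Ratio test on column x1 — row 1: (4/3)/(4/3) = 1; row 2: entry -4/3 ≤ 0. Minimum is 1 at row 1 (x2 leaves); pivot element 4/3.
Divide row 1 by 4/3; eliminate column x1 from the other rows.
Row 2 update in column x2: 0 − (-4/3)·(3/4) = 1.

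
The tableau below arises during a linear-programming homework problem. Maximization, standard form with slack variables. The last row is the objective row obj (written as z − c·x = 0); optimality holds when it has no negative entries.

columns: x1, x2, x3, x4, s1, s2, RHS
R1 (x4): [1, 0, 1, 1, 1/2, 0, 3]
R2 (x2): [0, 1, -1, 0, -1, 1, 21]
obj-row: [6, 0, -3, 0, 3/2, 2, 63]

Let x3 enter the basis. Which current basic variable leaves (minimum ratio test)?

Column x3 entries and ratios — x4: 3/1 = 3; x2: -1 ≤ 0, skip.
Smallest ratio is 3 in the row of x4, so x4 leaves.

x4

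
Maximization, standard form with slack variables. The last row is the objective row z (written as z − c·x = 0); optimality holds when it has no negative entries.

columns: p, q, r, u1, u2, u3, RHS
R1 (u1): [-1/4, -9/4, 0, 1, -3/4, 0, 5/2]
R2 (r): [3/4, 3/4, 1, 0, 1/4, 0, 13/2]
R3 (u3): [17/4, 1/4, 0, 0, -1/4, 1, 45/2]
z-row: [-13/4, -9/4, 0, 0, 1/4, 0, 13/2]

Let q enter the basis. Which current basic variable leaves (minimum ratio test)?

Column q entries and ratios — u1: -9/4 ≤ 0, skip; r: (13/2)/(3/4) = 26/3; u3: (45/2)/(1/4) = 90.
Smallest ratio is 26/3 in the row of r, so r leaves.

r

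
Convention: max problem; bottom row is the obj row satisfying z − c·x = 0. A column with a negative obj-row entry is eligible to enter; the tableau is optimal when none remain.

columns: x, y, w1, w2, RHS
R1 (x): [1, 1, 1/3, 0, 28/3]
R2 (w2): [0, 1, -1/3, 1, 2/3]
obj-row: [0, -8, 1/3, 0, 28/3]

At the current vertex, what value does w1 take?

w1 is not in the basis, so in the current basic feasible solution w1 = 0.

0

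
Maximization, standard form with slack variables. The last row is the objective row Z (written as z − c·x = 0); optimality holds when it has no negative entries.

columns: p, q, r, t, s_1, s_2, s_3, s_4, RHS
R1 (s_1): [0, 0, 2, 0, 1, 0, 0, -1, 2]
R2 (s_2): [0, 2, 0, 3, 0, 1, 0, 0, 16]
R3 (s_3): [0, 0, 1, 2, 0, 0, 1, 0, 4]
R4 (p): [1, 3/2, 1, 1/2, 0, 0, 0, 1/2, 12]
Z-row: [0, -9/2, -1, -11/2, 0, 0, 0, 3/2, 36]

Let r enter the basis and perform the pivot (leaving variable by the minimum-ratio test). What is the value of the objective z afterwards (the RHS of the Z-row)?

37

Ratio test on column r — row 1: 2/2 = 1; row 2: entry 0 ≤ 0; row 3: 4/1 = 4; row 4: 12/1 = 12. Minimum is 1 at row 1 (s_1 leaves); pivot element 2.
Pivot on row 1; the Z-row RHS becomes 36 − (-1)·1 = 37.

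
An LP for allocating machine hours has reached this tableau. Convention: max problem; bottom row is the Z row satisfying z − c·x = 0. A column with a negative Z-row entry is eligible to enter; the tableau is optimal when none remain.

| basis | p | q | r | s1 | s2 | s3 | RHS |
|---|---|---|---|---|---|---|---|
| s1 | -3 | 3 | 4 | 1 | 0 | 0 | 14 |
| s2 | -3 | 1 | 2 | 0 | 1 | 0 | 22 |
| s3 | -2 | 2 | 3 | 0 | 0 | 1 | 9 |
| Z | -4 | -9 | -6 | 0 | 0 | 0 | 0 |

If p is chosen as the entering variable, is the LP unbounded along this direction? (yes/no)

yes

Every constraint-row entry in column p is ≤ 0, so increasing p is unbounded.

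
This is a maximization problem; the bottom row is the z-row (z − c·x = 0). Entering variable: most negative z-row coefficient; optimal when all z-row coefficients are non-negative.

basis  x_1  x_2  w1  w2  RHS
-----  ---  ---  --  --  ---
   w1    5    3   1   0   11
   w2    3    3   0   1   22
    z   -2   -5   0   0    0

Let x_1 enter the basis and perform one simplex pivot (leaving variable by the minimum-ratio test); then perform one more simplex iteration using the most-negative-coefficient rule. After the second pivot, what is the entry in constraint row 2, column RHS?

11

Ratio test on column x_1 — row 1: 11/5 = 11/5; row 2: 22/3 = 22/3. Minimum is 11/5 at row 1 (w1 leaves); pivot element 5.
Divide row 1 by 5; eliminate column x_1 from the other rows.
Second iteration: most negative z-row entry is -19/5 in column x_2, so x_2 enters.
Ratio test on column x_2 — row 1: (11/5)/(3/5) = 11/3; row 2: (77/5)/(6/5) = 77/6. Minimum is 11/3 at row 1 (x_1 leaves); pivot element 3/5.
Divide row 1 by 3/5; eliminate column x_2 from the other rows.
After both pivots, the entry at constraint row 2, column RHS is 11.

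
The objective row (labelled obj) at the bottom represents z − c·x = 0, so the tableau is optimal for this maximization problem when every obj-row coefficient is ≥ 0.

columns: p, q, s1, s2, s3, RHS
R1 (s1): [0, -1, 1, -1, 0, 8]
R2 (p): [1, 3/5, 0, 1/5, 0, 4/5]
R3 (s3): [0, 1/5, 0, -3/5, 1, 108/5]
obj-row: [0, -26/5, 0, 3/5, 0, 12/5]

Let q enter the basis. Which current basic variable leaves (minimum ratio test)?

Column q entries and ratios — s1: -1 ≤ 0, skip; p: (4/5)/(3/5) = 4/3; s3: (108/5)/(1/5) = 108.
Smallest ratio is 4/3 in the row of p, so p leaves.

p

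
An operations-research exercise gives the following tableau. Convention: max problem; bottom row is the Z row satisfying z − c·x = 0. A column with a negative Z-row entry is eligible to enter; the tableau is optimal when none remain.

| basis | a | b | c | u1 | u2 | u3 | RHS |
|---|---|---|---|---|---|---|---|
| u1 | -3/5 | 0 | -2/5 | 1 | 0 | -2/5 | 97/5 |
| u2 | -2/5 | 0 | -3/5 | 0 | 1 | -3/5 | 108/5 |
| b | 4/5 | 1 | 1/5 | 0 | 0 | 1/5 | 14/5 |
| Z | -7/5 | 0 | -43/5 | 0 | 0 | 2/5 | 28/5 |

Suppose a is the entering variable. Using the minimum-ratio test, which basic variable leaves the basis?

b

Column a entries and ratios — u1: -3/5 ≤ 0, skip; u2: -2/5 ≤ 0, skip; b: (14/5)/(4/5) = 7/2.
Smallest ratio is 7/2 in the row of b, so b leaves.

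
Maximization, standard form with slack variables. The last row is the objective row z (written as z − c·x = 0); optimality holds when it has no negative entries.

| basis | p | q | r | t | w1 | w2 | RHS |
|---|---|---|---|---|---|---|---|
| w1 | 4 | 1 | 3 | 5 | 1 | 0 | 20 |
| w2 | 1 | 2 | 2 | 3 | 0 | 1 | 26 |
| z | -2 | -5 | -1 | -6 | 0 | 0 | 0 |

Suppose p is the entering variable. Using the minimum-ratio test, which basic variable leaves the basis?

Column p entries and ratios — w1: 20/4 = 5; w2: 26/1 = 26.
Smallest ratio is 5 in the row of w1, so w1 leaves.

w1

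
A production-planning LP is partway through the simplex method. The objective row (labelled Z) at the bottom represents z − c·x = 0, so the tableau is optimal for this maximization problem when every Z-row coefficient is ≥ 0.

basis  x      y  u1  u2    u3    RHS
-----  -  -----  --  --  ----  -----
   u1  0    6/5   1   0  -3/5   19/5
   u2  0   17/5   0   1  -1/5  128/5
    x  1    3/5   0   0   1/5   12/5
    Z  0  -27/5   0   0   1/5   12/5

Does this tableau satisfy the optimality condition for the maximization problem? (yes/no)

no

The Z-row has a negative entry -27/5 in column y, so it is not optimal.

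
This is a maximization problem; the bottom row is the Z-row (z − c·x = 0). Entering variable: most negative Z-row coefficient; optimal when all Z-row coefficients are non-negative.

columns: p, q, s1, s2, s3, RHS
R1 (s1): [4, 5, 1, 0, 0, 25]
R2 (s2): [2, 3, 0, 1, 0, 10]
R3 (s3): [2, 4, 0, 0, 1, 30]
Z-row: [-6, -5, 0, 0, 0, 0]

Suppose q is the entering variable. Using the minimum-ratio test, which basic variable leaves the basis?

s2

Column q entries and ratios — s1: 25/5 = 5; s2: 10/3 = 10/3; s3: 30/4 = 15/2.
Smallest ratio is 10/3 in the row of s2, so s2 leaves.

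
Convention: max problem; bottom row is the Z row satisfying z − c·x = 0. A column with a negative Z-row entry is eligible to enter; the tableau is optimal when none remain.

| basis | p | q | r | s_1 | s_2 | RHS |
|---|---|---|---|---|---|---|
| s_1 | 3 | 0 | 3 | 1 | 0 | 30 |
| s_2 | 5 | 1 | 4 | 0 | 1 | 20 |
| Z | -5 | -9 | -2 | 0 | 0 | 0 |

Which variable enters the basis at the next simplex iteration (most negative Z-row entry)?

q

Negative Z-row entries: p: -5, q: -9, r: -2.
The most negative is -9 in column q, so q enters.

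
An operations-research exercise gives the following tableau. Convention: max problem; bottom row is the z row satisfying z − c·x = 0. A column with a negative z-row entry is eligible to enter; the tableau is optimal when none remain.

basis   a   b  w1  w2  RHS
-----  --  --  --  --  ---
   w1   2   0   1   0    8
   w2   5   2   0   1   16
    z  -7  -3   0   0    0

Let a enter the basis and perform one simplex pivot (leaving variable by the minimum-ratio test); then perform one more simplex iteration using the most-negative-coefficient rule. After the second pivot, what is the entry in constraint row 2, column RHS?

8

Ratio test on column a — row 1: 8/2 = 4; row 2: 16/5 = 16/5. Minimum is 16/5 at row 2 (w2 leaves); pivot element 5.
Divide row 2 by 5; eliminate column a from the other rows.
Second iteration: most negative z-row entry is -1/5 in column b, so b enters.
Ratio test on column b — row 1: entry -4/5 ≤ 0; row 2: (16/5)/(2/5) = 8. Minimum is 8 at row 2 (a leaves); pivot element 2/5.
Divide row 2 by 2/5; eliminate column b from the other rows.
After both pivots, the entry at constraint row 2, column RHS is 8.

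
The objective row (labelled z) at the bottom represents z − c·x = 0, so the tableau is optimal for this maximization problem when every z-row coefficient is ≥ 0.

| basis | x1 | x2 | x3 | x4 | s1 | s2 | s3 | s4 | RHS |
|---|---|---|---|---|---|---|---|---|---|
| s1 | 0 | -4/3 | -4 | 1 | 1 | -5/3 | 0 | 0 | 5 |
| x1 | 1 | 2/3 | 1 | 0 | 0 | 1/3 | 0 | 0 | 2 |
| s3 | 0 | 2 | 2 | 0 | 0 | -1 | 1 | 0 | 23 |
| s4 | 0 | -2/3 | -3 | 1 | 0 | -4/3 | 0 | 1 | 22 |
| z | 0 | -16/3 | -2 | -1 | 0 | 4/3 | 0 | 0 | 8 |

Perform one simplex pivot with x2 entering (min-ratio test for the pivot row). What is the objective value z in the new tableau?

Ratio test on column x2 — row 1: entry -4/3 ≤ 0; row 2: 2/(2/3) = 3; row 3: 23/2 = 23/2; row 4: entry -2/3 ≤ 0. Minimum is 3 at row 2 (x1 leaves); pivot element 2/3.
Pivot on row 2; the z-row RHS becomes 8 − (-16/3)·3 = 24.

24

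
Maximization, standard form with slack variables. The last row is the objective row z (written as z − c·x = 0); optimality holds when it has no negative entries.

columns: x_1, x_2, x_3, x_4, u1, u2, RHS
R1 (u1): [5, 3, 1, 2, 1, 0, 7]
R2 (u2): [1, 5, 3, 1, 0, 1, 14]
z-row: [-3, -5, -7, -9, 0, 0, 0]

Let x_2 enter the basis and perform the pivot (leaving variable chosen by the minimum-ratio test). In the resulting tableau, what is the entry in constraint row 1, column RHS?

7/3

Ratio test on column x_2 — row 1: 7/3 = 7/3; row 2: 14/5 = 14/5. Minimum is 7/3 at row 1 (u1 leaves); pivot element 3.
Divide row 1 by 3; eliminate column x_2 from the other rows.
In the new row 1, the RHS entry is the old entry divided by the pivot: 7/3 = 7/3.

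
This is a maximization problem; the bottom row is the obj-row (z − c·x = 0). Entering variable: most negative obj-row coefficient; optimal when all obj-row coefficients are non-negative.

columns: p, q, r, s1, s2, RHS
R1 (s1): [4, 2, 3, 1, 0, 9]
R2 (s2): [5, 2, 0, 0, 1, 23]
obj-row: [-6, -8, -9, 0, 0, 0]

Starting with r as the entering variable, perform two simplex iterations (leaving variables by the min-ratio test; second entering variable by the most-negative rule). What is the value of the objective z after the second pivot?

Ratio test on column r — row 1: 9/3 = 3; row 2: entry 0 ≤ 0. Minimum is 3 at row 1 (s1 leaves); pivot element 3.
Pivot on row 1; the obj-row RHS becomes 0 − (-9)·3 = 27.
Next entering variable (most negative obj-row entry -2): q.
Ratio test on column q — row 1: 3/(2/3) = 9/2; row 2: 23/2 = 23/2. Minimum is 9/2 at row 1 (r leaves); pivot element 2/3.
After the second pivot the obj-row RHS is 27 − (-2)·(9/2) = 36.

36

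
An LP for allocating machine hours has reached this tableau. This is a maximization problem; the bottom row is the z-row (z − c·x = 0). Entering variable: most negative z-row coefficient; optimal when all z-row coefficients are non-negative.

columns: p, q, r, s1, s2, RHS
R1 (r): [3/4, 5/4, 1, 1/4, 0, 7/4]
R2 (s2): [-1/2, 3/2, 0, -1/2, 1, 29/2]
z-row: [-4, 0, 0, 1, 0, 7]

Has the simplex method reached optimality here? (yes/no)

no

The z-row has a negative entry -4 in column p, so it is not optimal.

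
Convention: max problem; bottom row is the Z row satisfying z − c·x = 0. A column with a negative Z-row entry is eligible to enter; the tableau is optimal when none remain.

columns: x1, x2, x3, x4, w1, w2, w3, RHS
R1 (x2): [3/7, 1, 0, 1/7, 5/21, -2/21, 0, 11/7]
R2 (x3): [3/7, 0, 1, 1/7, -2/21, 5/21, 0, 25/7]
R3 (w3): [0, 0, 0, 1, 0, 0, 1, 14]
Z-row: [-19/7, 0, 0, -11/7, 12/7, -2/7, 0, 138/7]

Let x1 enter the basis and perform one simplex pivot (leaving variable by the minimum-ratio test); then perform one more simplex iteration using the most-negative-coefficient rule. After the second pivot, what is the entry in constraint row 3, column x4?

1

Ratio test on column x1 — row 1: (11/7)/(3/7) = 11/3; row 2: (25/7)/(3/7) = 25/3; row 3: entry 0 ≤ 0. Minimum is 11/3 at row 1 (x2 leaves); pivot element 3/7.
Divide row 1 by 3/7; eliminate column x1 from the other rows.
Second iteration: most negative Z-row entry is -8/9 in column w2, so w2 enters.
Ratio test on column w2 — row 1: entry -2/9 ≤ 0; row 2: 2/(1/3) = 6; row 3: entry 0 ≤ 0. Minimum is 6 at row 2 (x3 leaves); pivot element 1/3.
Divide row 2 by 1/3; eliminate column w2 from the other rows.
After both pivots, the entry at constraint row 3, column x4 is 1.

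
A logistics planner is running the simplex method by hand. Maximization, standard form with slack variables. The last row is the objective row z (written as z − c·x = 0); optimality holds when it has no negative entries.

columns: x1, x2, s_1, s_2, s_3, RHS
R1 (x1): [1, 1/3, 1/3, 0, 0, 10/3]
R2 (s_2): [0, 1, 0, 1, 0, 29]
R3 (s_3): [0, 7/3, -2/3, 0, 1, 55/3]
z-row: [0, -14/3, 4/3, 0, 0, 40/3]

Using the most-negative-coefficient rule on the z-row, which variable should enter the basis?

x2

Negative z-row entries: x2: -14/3.
The most negative is -14/3 in column x2, so x2 enters.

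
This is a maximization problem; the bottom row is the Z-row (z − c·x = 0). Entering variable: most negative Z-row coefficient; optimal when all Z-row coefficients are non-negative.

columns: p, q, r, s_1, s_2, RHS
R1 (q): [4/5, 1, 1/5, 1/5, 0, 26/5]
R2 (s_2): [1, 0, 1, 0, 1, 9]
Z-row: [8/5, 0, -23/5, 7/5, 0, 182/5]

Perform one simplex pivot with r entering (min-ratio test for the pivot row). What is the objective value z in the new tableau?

389/5

Ratio test on column r — row 1: (26/5)/(1/5) = 26; row 2: 9/1 = 9. Minimum is 9 at row 2 (s_2 leaves); pivot element 1.
Pivot on row 2; the Z-row RHS becomes 182/5 − (-23/5)·9 = 389/5.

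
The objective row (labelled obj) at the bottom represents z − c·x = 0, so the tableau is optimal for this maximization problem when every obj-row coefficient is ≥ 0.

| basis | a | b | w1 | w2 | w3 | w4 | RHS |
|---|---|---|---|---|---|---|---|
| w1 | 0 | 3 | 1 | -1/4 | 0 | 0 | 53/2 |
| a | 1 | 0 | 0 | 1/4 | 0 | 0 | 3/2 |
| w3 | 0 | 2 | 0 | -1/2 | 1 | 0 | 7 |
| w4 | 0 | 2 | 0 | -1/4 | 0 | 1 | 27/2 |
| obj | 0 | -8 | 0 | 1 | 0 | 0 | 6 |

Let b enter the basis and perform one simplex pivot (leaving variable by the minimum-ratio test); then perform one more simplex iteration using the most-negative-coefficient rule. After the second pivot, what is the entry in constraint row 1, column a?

Ratio test on column b — row 1: (53/2)/3 = 53/6; row 2: entry 0 ≤ 0; row 3: 7/2 = 7/2; row 4: (27/2)/2 = 27/4. Minimum is 7/2 at row 3 (w3 leaves); pivot element 2.
Divide row 3 by 2; eliminate column b from the other rows.
Second iteration: most negative obj-row entry is -1 in column w2, so w2 enters.
Ratio test on column w2 — row 1: 16/(1/2) = 32; row 2: (3/2)/(1/4) = 6; row 3: entry -1/4 ≤ 0; row 4: (13/2)/(1/4) = 26. Minimum is 6 at row 2 (a leaves); pivot element 1/4.
Divide row 2 by 1/4; eliminate column w2 from the other rows.
After both pivots, the entry at constraint row 1, column a is -2.

-2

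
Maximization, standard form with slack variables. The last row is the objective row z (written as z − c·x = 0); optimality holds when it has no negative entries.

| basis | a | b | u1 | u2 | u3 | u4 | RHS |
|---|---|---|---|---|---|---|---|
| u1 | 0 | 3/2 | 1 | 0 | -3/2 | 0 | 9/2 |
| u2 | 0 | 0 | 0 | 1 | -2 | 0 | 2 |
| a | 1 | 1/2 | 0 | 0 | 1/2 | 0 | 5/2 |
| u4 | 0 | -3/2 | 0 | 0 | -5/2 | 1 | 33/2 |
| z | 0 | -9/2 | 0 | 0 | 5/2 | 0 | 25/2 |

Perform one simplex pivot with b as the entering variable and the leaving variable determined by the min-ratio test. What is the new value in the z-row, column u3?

-2

Ratio test on column b — row 1: (9/2)/(3/2) = 3; row 2: entry 0 ≤ 0; row 3: (5/2)/(1/2) = 5; row 4: entry -3/2 ≤ 0. Minimum is 3 at row 1 (u1 leaves); pivot element 3/2.
Divide row 1 by 3/2; eliminate column b from the other rows.
z-row update in column u3: 5/2 − (-9/2)·(-1) = -2.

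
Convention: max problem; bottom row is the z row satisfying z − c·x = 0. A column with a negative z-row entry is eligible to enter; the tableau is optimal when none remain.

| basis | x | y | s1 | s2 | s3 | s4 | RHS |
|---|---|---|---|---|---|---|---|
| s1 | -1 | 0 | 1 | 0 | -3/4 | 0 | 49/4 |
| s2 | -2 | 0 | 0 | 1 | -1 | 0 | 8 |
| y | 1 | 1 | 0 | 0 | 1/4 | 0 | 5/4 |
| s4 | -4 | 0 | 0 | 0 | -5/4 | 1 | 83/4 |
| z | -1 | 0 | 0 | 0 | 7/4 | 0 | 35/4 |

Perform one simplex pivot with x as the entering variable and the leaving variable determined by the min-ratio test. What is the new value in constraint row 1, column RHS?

27/2

Ratio test on column x — row 1: entry -1 ≤ 0; row 2: entry -2 ≤ 0; row 3: (5/4)/1 = 5/4; row 4: entry -4 ≤ 0. Minimum is 5/4 at row 3 (y leaves); pivot element 1.
Divide row 3 by 1; eliminate column x from the other rows.
Row 1 update in column RHS: 49/4 − (-1)·(5/4) = 27/2.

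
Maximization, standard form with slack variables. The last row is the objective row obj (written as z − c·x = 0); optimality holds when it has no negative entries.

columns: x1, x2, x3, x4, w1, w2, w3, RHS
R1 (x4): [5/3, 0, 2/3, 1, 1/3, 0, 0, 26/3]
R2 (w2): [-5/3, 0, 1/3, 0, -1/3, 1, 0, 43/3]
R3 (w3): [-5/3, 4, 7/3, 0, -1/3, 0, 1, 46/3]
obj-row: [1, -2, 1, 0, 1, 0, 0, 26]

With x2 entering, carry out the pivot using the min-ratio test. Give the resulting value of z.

101/3

Ratio test on column x2 — row 1: entry 0 ≤ 0; row 2: entry 0 ≤ 0; row 3: (46/3)/4 = 23/6. Minimum is 23/6 at row 3 (w3 leaves); pivot element 4.
Pivot on row 3; the obj-row RHS becomes 26 − (-2)·(23/6) = 101/3.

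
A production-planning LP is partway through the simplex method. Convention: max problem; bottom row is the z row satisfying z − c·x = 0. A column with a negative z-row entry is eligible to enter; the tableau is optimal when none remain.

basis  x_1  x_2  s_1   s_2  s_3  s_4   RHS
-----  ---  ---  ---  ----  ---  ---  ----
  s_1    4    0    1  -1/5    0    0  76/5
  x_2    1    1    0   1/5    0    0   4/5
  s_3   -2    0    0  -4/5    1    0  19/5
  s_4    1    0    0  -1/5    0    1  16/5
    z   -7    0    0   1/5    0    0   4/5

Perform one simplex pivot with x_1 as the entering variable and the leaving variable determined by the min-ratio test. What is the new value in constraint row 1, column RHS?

Ratio test on column x_1 — row 1: (76/5)/4 = 19/5; row 2: (4/5)/1 = 4/5; row 3: entry -2 ≤ 0; row 4: (16/5)/1 = 16/5. Minimum is 4/5 at row 2 (x_2 leaves); pivot element 1.
Divide row 2 by 1; eliminate column x_1 from the other rows.
Row 1 update in column RHS: 76/5 − 4·(4/5) = 12.

12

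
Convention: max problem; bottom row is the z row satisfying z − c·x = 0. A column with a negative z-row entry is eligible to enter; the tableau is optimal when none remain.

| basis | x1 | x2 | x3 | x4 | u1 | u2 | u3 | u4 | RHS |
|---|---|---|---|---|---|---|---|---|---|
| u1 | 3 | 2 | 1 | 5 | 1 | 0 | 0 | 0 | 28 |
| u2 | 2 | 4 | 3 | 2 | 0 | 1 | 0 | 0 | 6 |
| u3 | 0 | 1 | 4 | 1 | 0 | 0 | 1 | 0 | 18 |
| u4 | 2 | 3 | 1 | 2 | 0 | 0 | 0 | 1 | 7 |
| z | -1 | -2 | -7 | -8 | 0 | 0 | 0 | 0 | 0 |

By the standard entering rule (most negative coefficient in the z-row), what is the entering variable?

Negative z-row entries: x1: -1, x2: -2, x3: -7, x4: -8.
The most negative is -8 in column x4, so x4 enters.

x4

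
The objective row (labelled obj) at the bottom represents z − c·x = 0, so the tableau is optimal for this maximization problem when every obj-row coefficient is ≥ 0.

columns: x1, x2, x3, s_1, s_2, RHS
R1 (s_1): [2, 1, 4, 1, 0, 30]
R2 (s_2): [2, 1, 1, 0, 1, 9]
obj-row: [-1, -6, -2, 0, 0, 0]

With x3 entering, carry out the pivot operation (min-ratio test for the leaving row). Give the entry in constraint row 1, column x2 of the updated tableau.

Ratio test on column x3 — row 1: 30/4 = 15/2; row 2: 9/1 = 9. Minimum is 15/2 at row 1 (s_1 leaves); pivot element 4.
Divide row 1 by 4; eliminate column x3 from the other rows.
In the new row 1, the x2 entry is the old entry divided by the pivot: 1/4 = 1/4.

1/4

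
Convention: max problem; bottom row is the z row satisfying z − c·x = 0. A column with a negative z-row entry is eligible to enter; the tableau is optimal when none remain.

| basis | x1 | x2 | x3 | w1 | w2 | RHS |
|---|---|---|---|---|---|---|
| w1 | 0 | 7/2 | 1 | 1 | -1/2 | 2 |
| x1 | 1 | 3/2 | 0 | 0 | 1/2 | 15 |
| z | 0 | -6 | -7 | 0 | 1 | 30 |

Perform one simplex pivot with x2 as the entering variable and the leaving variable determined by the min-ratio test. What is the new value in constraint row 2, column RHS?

99/7

Ratio test on column x2 — row 1: 2/(7/2) = 4/7; row 2: 15/(3/2) = 10. Minimum is 4/7 at row 1 (w1 leaves); pivot element 7/2.
Divide row 1 by 7/2; eliminate column x2 from the other rows.
Row 2 update in column RHS: 15 − (3/2)·(4/7) = 99/7.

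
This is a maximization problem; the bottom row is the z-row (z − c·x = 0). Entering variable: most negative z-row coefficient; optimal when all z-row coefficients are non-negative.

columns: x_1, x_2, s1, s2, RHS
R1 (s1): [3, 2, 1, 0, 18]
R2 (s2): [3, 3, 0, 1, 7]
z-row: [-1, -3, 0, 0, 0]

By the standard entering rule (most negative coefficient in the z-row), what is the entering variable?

Negative z-row entries: x_1: -1, x_2: -3.
The most negative is -3 in column x_2, so x_2 enters.

x_2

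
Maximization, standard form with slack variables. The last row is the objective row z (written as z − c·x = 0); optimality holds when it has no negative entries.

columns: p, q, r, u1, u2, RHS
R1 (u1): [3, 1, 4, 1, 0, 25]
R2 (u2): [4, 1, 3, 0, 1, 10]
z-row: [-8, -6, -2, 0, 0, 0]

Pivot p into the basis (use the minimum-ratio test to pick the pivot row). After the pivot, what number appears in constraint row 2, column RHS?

5/2

Ratio test on column p — row 1: 25/3 = 25/3; row 2: 10/4 = 5/2. Minimum is 5/2 at row 2 (u2 leaves); pivot element 4.
Divide row 2 by 4; eliminate column p from the other rows.
In the new row 2, the RHS entry is the old entry divided by the pivot: 10/4 = 5/2.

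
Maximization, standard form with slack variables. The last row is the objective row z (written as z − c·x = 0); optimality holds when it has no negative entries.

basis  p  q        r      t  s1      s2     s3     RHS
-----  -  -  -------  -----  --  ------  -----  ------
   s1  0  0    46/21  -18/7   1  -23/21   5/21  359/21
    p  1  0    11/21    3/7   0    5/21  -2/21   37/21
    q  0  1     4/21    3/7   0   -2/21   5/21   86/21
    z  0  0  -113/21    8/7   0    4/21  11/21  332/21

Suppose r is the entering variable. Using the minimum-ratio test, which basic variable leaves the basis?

p

Column r entries and ratios — s1: (359/21)/(46/21) = 359/46; p: (37/21)/(11/21) = 37/11; q: (86/21)/(4/21) = 43/2.
Smallest ratio is 37/11 in the row of p, so p leaves.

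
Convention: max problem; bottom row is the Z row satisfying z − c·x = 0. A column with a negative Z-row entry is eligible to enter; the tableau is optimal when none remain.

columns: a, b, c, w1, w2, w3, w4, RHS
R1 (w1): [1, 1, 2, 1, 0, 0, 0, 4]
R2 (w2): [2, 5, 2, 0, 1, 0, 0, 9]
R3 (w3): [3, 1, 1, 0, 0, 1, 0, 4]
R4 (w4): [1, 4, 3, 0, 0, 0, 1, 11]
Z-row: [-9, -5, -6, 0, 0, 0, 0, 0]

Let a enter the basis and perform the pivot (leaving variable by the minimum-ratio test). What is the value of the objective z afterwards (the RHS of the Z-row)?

12

Ratio test on column a — row 1: 4/1 = 4; row 2: 9/2 = 9/2; row 3: 4/3 = 4/3; row 4: 11/1 = 11. Minimum is 4/3 at row 3 (w3 leaves); pivot element 3.
Pivot on row 3; the Z-row RHS becomes 0 − (-9)·(4/3) = 12.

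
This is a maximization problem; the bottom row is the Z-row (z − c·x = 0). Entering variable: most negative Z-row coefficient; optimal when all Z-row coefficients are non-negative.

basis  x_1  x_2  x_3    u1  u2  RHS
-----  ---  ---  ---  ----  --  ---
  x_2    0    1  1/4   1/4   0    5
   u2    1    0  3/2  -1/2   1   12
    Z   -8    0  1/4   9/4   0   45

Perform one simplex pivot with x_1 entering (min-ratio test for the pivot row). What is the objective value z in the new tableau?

Ratio test on column x_1 — row 1: entry 0 ≤ 0; row 2: 12/1 = 12. Minimum is 12 at row 2 (u2 leaves); pivot element 1.
Pivot on row 2; the Z-row RHS becomes 45 − (-8)·12 = 141.

141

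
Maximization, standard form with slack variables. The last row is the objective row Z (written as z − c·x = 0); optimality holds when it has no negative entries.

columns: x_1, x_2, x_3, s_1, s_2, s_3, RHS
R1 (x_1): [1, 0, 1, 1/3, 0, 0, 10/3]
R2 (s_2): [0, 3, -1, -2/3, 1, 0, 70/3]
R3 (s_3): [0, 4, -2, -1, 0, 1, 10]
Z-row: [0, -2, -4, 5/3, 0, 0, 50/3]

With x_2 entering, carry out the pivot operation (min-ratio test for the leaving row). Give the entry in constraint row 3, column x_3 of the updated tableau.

Ratio test on column x_2 — row 1: entry 0 ≤ 0; row 2: (70/3)/3 = 70/9; row 3: 10/4 = 5/2. Minimum is 5/2 at row 3 (s_3 leaves); pivot element 4.
Divide row 3 by 4; eliminate column x_2 from the other rows.
In the new row 3, the x_3 entry is the old entry divided by the pivot: (-2)/4 = -1/2.

-1/2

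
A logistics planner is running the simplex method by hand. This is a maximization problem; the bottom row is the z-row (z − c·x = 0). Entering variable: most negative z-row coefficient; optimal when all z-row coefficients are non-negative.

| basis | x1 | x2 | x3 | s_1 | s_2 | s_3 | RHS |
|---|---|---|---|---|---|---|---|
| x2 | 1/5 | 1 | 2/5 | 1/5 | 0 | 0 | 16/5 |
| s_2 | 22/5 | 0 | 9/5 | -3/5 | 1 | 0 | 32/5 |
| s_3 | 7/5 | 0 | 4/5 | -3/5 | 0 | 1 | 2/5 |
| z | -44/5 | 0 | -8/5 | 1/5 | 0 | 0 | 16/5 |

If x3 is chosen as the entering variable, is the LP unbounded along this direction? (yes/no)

no

Column x3 has positive entries in row(s) 1, 2, 3, so the ratio test bounds it — not unbounded.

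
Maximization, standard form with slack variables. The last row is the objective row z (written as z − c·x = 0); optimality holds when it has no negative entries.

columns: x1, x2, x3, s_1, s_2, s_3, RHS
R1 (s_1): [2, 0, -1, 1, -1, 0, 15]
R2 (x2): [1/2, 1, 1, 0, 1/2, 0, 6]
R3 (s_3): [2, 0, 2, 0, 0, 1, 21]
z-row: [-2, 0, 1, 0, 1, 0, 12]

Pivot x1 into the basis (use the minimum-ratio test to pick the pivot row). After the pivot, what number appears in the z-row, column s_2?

Ratio test on column x1 — row 1: 15/2 = 15/2; row 2: 6/(1/2) = 12; row 3: 21/2 = 21/2. Minimum is 15/2 at row 1 (s_1 leaves); pivot element 2.
Divide row 1 by 2; eliminate column x1 from the other rows.
z-row update in column s_2: 1 − (-2)·(-1/2) = 0.

0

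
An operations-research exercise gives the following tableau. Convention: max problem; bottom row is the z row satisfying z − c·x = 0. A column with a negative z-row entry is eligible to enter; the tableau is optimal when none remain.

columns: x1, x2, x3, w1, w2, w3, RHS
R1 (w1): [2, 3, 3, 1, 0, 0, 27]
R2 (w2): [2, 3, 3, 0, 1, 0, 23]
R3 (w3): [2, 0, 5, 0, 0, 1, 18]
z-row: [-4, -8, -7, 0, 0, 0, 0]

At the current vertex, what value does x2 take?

0

x2 is not in the basis, so in the current basic feasible solution x2 = 0.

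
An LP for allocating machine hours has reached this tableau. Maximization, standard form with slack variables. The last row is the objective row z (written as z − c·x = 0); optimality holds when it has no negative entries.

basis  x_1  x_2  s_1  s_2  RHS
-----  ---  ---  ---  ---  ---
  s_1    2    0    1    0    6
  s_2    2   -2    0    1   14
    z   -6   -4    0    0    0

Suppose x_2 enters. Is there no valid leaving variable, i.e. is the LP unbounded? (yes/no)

yes

Every constraint-row entry in column x_2 is ≤ 0, so increasing x_2 is unbounded.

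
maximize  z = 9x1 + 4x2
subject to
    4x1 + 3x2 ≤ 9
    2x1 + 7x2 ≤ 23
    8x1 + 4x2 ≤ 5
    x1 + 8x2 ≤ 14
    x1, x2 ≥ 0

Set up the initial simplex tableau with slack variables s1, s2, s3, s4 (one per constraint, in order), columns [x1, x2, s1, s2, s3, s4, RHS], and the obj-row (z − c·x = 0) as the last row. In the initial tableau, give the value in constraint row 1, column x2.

3

Constraint 1 has coefficient 3 on x2.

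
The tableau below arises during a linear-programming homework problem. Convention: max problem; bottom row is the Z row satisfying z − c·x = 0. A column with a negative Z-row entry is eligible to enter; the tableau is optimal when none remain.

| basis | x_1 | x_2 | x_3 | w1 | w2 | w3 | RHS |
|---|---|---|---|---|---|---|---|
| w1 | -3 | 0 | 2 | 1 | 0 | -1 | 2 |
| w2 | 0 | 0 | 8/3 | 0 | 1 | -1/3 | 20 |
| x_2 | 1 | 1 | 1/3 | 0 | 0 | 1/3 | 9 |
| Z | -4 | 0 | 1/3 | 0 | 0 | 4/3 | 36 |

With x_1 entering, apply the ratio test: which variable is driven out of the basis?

Column x_1 entries and ratios — w1: -3 ≤ 0, skip; w2: 0 ≤ 0, skip; x_2: 9/1 = 9.
Smallest ratio is 9 in the row of x_2, so x_2 leaves.

x_2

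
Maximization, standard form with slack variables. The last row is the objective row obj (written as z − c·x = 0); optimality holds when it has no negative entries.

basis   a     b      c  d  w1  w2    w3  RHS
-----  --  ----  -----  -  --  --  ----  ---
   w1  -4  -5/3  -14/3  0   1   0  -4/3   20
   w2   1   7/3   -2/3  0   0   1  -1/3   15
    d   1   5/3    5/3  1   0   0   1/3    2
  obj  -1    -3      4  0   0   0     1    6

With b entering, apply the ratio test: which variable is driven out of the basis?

d

Column b entries and ratios — w1: -5/3 ≤ 0, skip; w2: 15/(7/3) = 45/7; d: 2/(5/3) = 6/5.
Smallest ratio is 6/5 in the row of d, so d leaves.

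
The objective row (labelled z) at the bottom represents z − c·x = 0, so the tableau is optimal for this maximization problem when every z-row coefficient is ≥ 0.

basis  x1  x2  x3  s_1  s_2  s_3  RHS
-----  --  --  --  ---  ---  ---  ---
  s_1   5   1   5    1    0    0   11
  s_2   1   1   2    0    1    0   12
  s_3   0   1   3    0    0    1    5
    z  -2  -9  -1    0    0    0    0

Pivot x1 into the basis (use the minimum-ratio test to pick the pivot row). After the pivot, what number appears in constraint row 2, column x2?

Ratio test on column x1 — row 1: 11/5 = 11/5; row 2: 12/1 = 12; row 3: entry 0 ≤ 0. Minimum is 11/5 at row 1 (s_1 leaves); pivot element 5.
Divide row 1 by 5; eliminate column x1 from the other rows.
Row 2 update in column x2: 1 − 1·(1/5) = 4/5.

4/5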